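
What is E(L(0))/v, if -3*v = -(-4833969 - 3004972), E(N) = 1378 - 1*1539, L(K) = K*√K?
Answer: 483/7838941 ≈ 6.1615e-5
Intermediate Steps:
L(K) = K^(3/2)
E(N) = -161 (E(N) = 1378 - 1539 = -161)
v = -7838941/3 (v = -(-1)*(-4833969 - 3004972)/3 = -(-1)*(-7838941)/3 = -⅓*7838941 = -7838941/3 ≈ -2.6130e+6)
E(L(0))/v = -161/(-7838941/3) = -161*(-3/7838941) = 483/7838941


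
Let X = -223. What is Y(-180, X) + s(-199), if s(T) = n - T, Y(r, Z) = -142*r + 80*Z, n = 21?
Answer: 7940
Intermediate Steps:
s(T) = 21 - T
Y(-180, X) + s(-199) = (-142*(-180) + 80*(-223)) + (21 - 1*(-199)) = (25560 - 17840) + (21 + 199) = 7720 + 220 = 7940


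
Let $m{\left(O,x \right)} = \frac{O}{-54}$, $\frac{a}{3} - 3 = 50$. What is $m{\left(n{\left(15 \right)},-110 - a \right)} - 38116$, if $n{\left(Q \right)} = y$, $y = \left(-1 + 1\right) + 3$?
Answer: $- \frac{686089}{18} \approx -38116.0$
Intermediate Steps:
$a = 159$ ($a = 9 + 3 \cdot 50 = 9 + 150 = 159$)
$y = 3$ ($y = 0 + 3 = 3$)
$n{\left(Q \right)} = 3$
$m{\left(O,x \right)} = - \frac{O}{54}$ ($m{\left(O,x \right)} = O \left(- \frac{1}{54}\right) = - \frac{O}{54}$)
$m{\left(n{\left(15 \right)},-110 - a \right)} - 38116 = \left(- \frac{1}{54}\right) 3 - 38116 = - \frac{1}{18} - 38116 = - \frac{686089}{18}$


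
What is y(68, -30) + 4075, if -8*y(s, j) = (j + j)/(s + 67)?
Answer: 73351/18 ≈ 4075.1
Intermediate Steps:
y(s, j) = -j/(4*(67 + s)) (y(s, j) = -(j + j)/(8*(s + 67)) = -2*j/(8*(67 + s)) = -j/(4*(67 + s)))
y(68, -30) + 4075 = -1*(-30)/(268 + 4*68) + 4075 = -1*(-30)/(268 + 272) + 4075 = -1*(-30)/540 + 4075 = -1*(-30)*1/540 + 4075 = 1/18 + 4075 = 73351/18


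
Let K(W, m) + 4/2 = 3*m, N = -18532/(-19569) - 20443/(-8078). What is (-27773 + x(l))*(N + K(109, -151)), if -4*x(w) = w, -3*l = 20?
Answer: 38614369066627/3079449 ≈ 1.2539e+7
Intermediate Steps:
l = -20/3 (l = -1/3*20 = -20/3 ≈ -6.6667)
x(w) = -w/4
N = 549750563/158078382 (N = -18532*(-1/19569) - 20443*(-1/8078) = 18532/19569 + 20443/8078 = 549750563/158078382 ≈ 3.4777)
K(W, m) = -2 + 3*m
(-27773 + x(l))*(N + K(109, -151)) = (-27773 - 1/4*(-20/3))*(549750563/158078382 + (-2 + 3*(-151))) = (-27773 + 5/3)*(549750563/158078382 + (-2 - 453)) = -83314*(549750563/158078382 - 455)/3 = -83314/3*(-71375913247/158078382) = 38614369066627/3079449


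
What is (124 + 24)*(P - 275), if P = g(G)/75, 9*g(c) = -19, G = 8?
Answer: -27475312/675 ≈ -40704.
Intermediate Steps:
g(c) = -19/9 (g(c) = (⅑)*(-19) = -19/9)
P = -19/675 (P = -19/9/75 = -19/9*1/75 = -19/675 ≈ -0.028148)
(124 + 24)*(P - 275) = (124 + 24)*(-19/675 - 275) = 148*(-185644/675) = -27475312/675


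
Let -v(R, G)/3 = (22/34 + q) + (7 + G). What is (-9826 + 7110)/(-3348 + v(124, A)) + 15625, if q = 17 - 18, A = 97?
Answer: 69425173/4443 ≈ 15626.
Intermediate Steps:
q = -1
v(R, G) = -339/17 - 3*G (v(R, G) = -3*((22/34 - 1) + (7 + G)) = -3*((22*(1/34) - 1) + (7 + G)) = -3*((11/17 - 1) + (7 + G)) = -3*(-6/17 + (7 + G)) = -3*(113/17 + G) = -339/17 - 3*G)
(-9826 + 7110)/(-3348 + v(124, A)) + 15625 = (-9826 + 7110)/(-3348 + (-339/17 - 3*97)) + 15625 = -2716/(-3348 + (-339/17 - 291)) + 15625 = -2716/(-3348 - 5286/17) + 15625 = -2716/(-62202/17) + 15625 = -2716*(-17/62202) + 15625 = 3298/4443 + 15625 = 69425173/4443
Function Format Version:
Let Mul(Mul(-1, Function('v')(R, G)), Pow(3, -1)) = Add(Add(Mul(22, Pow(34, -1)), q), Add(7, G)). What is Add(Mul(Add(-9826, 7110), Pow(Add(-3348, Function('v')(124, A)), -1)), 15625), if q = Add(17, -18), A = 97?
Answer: Rational(69425173, 4443) ≈ 15626.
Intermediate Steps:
q = -1
Function('v')(R, G) = Add(Rational(-339, 17), Mul(-3, G)) (Function('v')(R, G) = Mul(-3, Add(Add(Mul(22, Pow(34, -1)), -1), Add(7, G))) = Mul(-3, Add(Add(Mul(22, Rational(1, 34)), -1), Add(7, G))) = Mul(-3, Add(Add(Rational(11, 17), -1), Add(7, G))) = Mul(-3, Add(Rational(-6, 17), Add(7, G))) = Mul(-3, Add(Rational(113, 17), G)) = Add(Rational(-339, 17), Mul(-3, G)))
Add(Mul(Add(-9826, 7110), Pow(Add(-3348, Function('v')(124, A)), -1)), 15625) = Add(Mul(Add(-9826, 7110), Pow(Add(-3348, Add(Rational(-339, 17), Mul(-3, 97))), -1)), 15625) = Add(Mul(-2716, Pow(Add(-3348, Add(Rational(-339, 17), -291)), -1)), 15625) = Add(Mul(-2716, Pow(Add(-3348, Rational(-5286, 17)), -1)), 15625) = Add(Mul(-2716, Pow(Rational(-62202, 17), -1)), 15625) = Add(Mul(-2716, Rational(-17, 62202)), 15625) = Add(Rational(3298, 4443), 15625) = Rational(69425173, 4443)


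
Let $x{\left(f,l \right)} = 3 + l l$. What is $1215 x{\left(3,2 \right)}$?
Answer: $8505$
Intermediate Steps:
$x{\left(f,l \right)} = 3 + l^{2}$
$1215 x{\left(3,2 \right)} = 1215 \left(3 + 2^{2}\right) = 1215 \left(3 + 4\right) = 1215 \cdot 7 = 8505$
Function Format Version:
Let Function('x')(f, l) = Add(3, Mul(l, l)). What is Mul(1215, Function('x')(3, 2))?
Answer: 8505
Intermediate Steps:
Function('x')(f, l) = Add(3, Pow(l, 2))
Mul(1215, Function('x')(3, 2)) = Mul(1215, Add(3, Pow(2, 2))) = Mul(1215, Add(3, 4)) = Mul(1215, 7) = 8505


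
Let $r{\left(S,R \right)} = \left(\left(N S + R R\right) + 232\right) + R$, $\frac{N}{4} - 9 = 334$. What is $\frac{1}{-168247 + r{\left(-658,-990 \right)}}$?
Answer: $- \frac{1}{91681} \approx -1.0907 \cdot 10^{-5}$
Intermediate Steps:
$N = 1372$ ($N = 36 + 4 \cdot 334 = 36 + 1336 = 1372$)
$r{\left(S,R \right)} = 232 + R + R^{2} + 1372 S$ ($r{\left(S,R \right)} = \left(\left(1372 S + R R\right) + 232\right) + R = \left(\left(1372 S + R^{2}\right) + 232\right) + R = \left(\left(R^{2} + 1372 S\right) + 232\right) + R = \left(232 + R^{2} + 1372 S\right) + R = 232 + R + R^{2} + 1372 S$)
$\frac{1}{-168247 + r{\left(-658,-990 \right)}} = \frac{1}{-168247 + \left(232 - 990 + \left(-990\right)^{2} + 1372 \left(-658\right)\right)} = \frac{1}{-168247 + \left(232 - 990 + 980100 - 902776\right)} = \frac{1}{-168247 + 76566} = \frac{1}{-91681} = - \frac{1}{91681}$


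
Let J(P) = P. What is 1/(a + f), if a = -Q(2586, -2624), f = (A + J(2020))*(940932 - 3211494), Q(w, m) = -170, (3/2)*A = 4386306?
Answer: -1/6644173017718 ≈ -1.5051e-13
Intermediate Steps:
A = 2924204 (A = (⅔)*4386306 = 2924204)
f = -6644173017888 (f = (2924204 + 2020)*(940932 - 3211494) = 2926224*(-2270562) = -6644173017888)
a = 170 (a = -1*(-170) = 170)
1/(a + f) = 1/(170 - 6644173017888) = 1/(-6644173017718) = -1/6644173017718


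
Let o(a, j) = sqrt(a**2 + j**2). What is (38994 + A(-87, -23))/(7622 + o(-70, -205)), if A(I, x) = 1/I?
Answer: 25857459694/5050172433 - 16962385*sqrt(1877)/5050172433 ≈ 4.9746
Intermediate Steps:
(38994 + A(-87, -23))/(7622 + o(-70, -205)) = (38994 + 1/(-87))/(7622 + sqrt((-70)**2 + (-205)**2)) = (38994 - 1/87)/(7622 + sqrt(4900 + 42025)) = 3392477/(87*(7622 + sqrt(46925))) = 3392477/(87*(7622 + 5*sqrt(1877)))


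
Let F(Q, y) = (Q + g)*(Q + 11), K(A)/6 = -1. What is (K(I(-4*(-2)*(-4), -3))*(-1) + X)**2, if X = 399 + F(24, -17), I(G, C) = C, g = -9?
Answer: 864900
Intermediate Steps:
K(A) = -6 (K(A) = 6*(-1) = -6)
F(Q, y) = (-9 + Q)*(11 + Q) (F(Q, y) = (Q - 9)*(Q + 11) = (-9 + Q)*(11 + Q))
X = 924 (X = 399 + (-99 + 24**2 + 2*24) = 399 + (-99 + 576 + 48) = 399 + 525 = 924)
(K(I(-4*(-2)*(-4), -3))*(-1) + X)**2 = (-6*(-1) + 924)**2 = (6 + 924)**2 = 930**2 = 864900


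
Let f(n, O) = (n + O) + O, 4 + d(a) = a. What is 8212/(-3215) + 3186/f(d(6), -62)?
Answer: -5622427/196115 ≈ -28.669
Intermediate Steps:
d(a) = -4 + a
f(n, O) = n + 2*O (f(n, O) = (O + n) + O = n + 2*O)
8212/(-3215) + 3186/f(d(6), -62) = 8212/(-3215) + 3186/((-4 + 6) + 2*(-62)) = 8212*(-1/3215) + 3186/(2 - 124) = -8212/3215 + 3186/(-122) = -8212/3215 + 3186*(-1/122) = -8212/3215 - 1593/61 = -5622427/196115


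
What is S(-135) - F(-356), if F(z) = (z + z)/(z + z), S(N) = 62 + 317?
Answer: 378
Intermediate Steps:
S(N) = 379
F(z) = 1 (F(z) = (2*z)/((2*z)) = (2*z)*(1/(2*z)) = 1)
S(-135) - F(-356) = 379 - 1*1 = 379 - 1 = 378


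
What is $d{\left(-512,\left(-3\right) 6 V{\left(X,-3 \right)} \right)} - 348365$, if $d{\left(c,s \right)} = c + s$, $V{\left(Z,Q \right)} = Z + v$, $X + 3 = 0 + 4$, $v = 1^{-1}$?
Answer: $-348913$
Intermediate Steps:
$v = 1$
$X = 1$ ($X = -3 + \left(0 + 4\right) = -3 + 4 = 1$)
$V{\left(Z,Q \right)} = 1 + Z$ ($V{\left(Z,Q \right)} = Z + 1 = 1 + Z$)
$d{\left(-512,\left(-3\right) 6 V{\left(X,-3 \right)} \right)} - 348365 = \left(-512 + \left(-3\right) 6 \left(1 + 1\right)\right) - 348365 = \left(-512 - 36\right) - 348365 = -548 - 348365 = -348913$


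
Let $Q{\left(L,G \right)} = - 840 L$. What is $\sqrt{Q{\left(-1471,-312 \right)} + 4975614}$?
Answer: $\sqrt{6211254} \approx 2492.2$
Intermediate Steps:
$\sqrt{Q{\left(-1471,-312 \right)} + 4975614} = \sqrt{\left(-840\right) \left(-1471\right) + 4975614} = \sqrt{1235640 + 4975614} = \sqrt{6211254}$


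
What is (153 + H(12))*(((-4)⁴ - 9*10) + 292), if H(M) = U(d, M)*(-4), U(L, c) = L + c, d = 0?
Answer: 48090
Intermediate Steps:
H(M) = -4*M (H(M) = (0 + M)*(-4) = M*(-4) = -4*M)
(153 + H(12))*(((-4)⁴ - 9*10) + 292) = (153 - 4*12)*(((-4)⁴ - 9*10) + 292) = (153 - 48)*((256 - 90) + 292) = 105*(166 + 292) = 105*458 = 48090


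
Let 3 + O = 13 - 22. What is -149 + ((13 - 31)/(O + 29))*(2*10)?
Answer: -2893/17 ≈ -170.18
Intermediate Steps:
O = -12 (O = -3 + (13 - 22) = -3 - 9 = -12)
-149 + ((13 - 31)/(O + 29))*(2*10) = -149 + ((13 - 31)/(-12 + 29))*(2*10) = -149 - 18/17*20 = -149 - 360/17 = -2893/17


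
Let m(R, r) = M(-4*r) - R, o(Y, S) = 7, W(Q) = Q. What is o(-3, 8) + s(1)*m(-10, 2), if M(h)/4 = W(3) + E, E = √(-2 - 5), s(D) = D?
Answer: 29 + 4*I*√7 ≈ 29.0 + 10.583*I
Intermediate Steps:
E = I*√7 (E = √(-7) = I*√7 ≈ 2.6458*I)
M(h) = 12 + 4*I*√7 (M(h) = 4*(3 + I*√7) = 12 + 4*I*√7)
m(R, r) = 12 - R + 4*I*√7 (m(R, r) = (12 + 4*I*√7) - R = 12 - R + 4*I*√7)
o(-3, 8) + s(1)*m(-10, 2) = 7 + 1*(12 - 1*(-10) + 4*I*√7) = 7 + 1*(12 + 10 + 4*I*√7) = 7 + 1*(22 + 4*I*√7) = 7 + (22 + 4*I*√7) = 29 + 4*I*√7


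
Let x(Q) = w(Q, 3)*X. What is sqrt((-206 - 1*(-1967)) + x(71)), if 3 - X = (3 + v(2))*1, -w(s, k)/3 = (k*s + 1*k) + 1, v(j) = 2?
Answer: sqrt(3063) ≈ 55.344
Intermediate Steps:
w(s, k) = -3 - 3*k - 3*k*s (w(s, k) = -3*((k*s + 1*k) + 1) = -3*((k*s + k) + 1) = -3*((k + k*s) + 1) = -3*(1 + k + k*s) = -3 - 3*k - 3*k*s)
X = -2 (X = 3 - (3 + 2) = 3 - 5 = -2)
x(Q) = 24 + 18*Q (x(Q) = (-3 - 3*3 - 3*3*Q)*(-2) = (-3 - 9 - 9*Q)*(-2) = (-12 - 9*Q)*(-2) = 24 + 18*Q)
sqrt((-206 - 1*(-1967)) + x(71)) = sqrt((-206 - 1*(-1967)) + (24 + 18*71)) = sqrt((-206 + 1967) + (24 + 1278)) = sqrt(1761 + 1302) = sqrt(3063)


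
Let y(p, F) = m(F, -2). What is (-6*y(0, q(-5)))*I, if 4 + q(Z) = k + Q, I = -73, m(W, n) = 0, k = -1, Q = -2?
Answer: 0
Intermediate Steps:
q(Z) = -7 (q(Z) = -4 + (-1 - 2) = -4 - 3 = -7)
y(p, F) = 0
(-6*y(0, q(-5)))*I = -6*0*(-73) = 0*(-73) = 0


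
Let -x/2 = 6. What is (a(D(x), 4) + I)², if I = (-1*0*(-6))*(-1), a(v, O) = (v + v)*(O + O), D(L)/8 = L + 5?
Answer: 802816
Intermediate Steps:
x = -12 (x = -2*6 = -12)
D(L) = 40 + 8*L (D(L) = 8*(L + 5) = 8*(5 + L) = 40 + 8*L)
a(v, O) = 4*O*v (a(v, O) = (2*v)*(2*O) = 4*O*v)
I = 0 (I = (0*(-6))*(-1) = 0*(-1) = 0)
(a(D(x), 4) + I)² = (4*4*(40 + 8*(-12)) + 0)² = (4*4*(40 - 96) + 0)² = (4*4*(-56) + 0)² = (-896 + 0)² = (-896)² = 802816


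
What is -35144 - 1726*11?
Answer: -54130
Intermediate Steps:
-35144 - 1726*11 = -35144 - 1*18986 = -35144 - 18986 = -54130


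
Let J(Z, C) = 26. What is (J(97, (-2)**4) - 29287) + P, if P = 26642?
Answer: -2619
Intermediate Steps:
(J(97, (-2)**4) - 29287) + P = (26 - 29287) + 26642 = -29261 + 26642 = -2619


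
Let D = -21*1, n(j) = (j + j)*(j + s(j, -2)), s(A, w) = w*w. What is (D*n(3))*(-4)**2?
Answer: -14112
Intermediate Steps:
s(A, w) = w**2
n(j) = 2*j*(4 + j) (n(j) = (j + j)*(j + (-2)**2) = (2*j)*(j + 4) = (2*j)*(4 + j) = 2*j*(4 + j))
D = -21
(D*n(3))*(-4)**2 = -42*3*(4 + 3)*(-4)**2 = -42*3*7*16 = -21*42*16 = -882*16 = -14112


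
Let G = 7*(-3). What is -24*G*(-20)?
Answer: -10080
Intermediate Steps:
G = -21
-24*G*(-20) = -24*(-21)*(-20) = -(-504)*(-20) = -1*10080 = -10080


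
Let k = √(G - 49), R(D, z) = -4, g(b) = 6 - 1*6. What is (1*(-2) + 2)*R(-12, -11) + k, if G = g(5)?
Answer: 7*I ≈ 7.0*I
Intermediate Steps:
g(b) = 0 (g(b) = 6 - 6 = 0)
G = 0
k = 7*I (k = √(0 - 49) = √(-49) = 7*I ≈ 7.0*I)
(1*(-2) + 2)*R(-12, -11) + k = (1*(-2) + 2)*(-4) + 7*I = (-2 + 2)*(-4) + 7*I = 0*(-4) + 7*I = 0 + 7*I = 7*I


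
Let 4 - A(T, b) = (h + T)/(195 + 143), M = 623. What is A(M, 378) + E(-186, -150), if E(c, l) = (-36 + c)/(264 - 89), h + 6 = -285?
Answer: 51732/29575 ≈ 1.7492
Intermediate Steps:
h = -291 (h = -6 - 285 = -291)
E(c, l) = -36/175 + c/175 (E(c, l) = (-36 + c)/175 = (-36 + c)*(1/175) = -36/175 + c/175)
A(T, b) = 1643/338 - T/338 (A(T, b) = 4 - (-291 + T)/(195 + 143) = 4 - (-291 + T)/338 = 4 - (-291/338 + T/338) = 4 + (291/338 - T/338) = 1643/338 - T/338)
A(M, 378) + E(-186, -150) = (1643/338 - 1/338*623) + (-36/175 + (1/175)*(-186)) = (1643/338 - 623/338) + (-36/175 - 186/175) = 510/169 - 222/175 = 51732/29575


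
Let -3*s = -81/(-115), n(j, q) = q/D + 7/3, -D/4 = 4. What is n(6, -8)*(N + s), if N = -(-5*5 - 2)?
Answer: 8721/115 ≈ 75.835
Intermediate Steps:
D = -16 (D = -4*4 = -16)
n(j, q) = 7/3 - q/16 (n(j, q) = q/(-16) + 7/3 = q*(-1/16) + 7*(⅓) = -q/16 + 7/3 = 7/3 - q/16)
s = -27/115 (s = -(-27)/(-115) = -(-27)*(-1)/115 = -⅓*81/115 = -27/115 ≈ -0.23478)
N = 27 (N = -(-25 - 2) = -1*(-27) = 27)
n(6, -8)*(N + s) = (7/3 - 1/16*(-8))*(27 - 27/115) = (7/3 + ½)*(3078/115) = (17/6)*(3078/115) = 8721/115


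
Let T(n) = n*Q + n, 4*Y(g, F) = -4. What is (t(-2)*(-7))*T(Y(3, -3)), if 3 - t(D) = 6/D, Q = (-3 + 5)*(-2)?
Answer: -126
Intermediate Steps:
Q = -4 (Q = 2*(-2) = -4)
Y(g, F) = -1 (Y(g, F) = (¼)*(-4) = -1)
t(D) = 3 - 6/D
T(n) = -3*n (T(n) = n*(-4) + n = -4*n + n = -3*n)
(t(-2)*(-7))*T(Y(3, -3)) = ((3 - 6/(-2))*(-7))*(-3*(-1)) = ((3 - 6*(-½))*(-7))*3 = ((3 + 3)*(-7))*3 = (6*(-7))*3 = -42*3 = -126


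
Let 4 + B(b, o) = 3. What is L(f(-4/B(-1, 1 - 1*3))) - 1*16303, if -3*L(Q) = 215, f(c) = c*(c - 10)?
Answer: -49124/3 ≈ -16375.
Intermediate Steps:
B(b, o) = -1 (B(b, o) = -4 + 3 = -1)
f(c) = c*(-10 + c)
L(Q) = -215/3 (L(Q) = -⅓*215 = -215/3)
L(f(-4/B(-1, 1 - 1*3))) - 1*16303 = -215/3 - 1*16303 = -215/3 - 16303 = -49124/3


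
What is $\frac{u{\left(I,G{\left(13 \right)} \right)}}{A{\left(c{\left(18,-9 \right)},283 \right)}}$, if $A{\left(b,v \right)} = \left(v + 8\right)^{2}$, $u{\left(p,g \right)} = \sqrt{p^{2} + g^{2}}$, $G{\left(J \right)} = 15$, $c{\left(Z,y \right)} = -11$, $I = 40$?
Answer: $\frac{5 \sqrt{73}}{84681} \approx 0.00050448$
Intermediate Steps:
$u{\left(p,g \right)} = \sqrt{g^{2} + p^{2}}$
$A{\left(b,v \right)} = \left(8 + v\right)^{2}$
$\frac{u{\left(I,G{\left(13 \right)} \right)}}{A{\left(c{\left(18,-9 \right)},283 \right)}} = \frac{\sqrt{15^{2} + 40^{2}}}{\left(8 + 283\right)^{2}} = \frac{\sqrt{225 + 1600}}{291^{2}} = \frac{\sqrt{1825}}{84681} = 5 \sqrt{73} \cdot \frac{1}{84681} = \frac{5 \sqrt{73}}{84681}$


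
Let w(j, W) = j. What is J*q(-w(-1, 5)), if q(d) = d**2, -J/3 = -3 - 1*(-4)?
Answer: -3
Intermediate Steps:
J = -3 (J = -3*(-3 - 1*(-4)) = -3*(-3 + 4) = -3*1 = -3)
J*q(-w(-1, 5)) = -3*(-1*(-1))**2 = -3*1**2 = -3*1 = -3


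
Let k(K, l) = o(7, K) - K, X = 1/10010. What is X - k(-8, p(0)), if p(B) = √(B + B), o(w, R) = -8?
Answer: 1/10010 ≈ 9.9900e-5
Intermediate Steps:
X = 1/10010 ≈ 9.9900e-5
p(B) = √2*√B (p(B) = √(2*B) = √2*√B)
k(K, l) = -8 - K
X - k(-8, p(0)) = 1/10010 - (-8 - 1*(-8)) = 1/10010 - (-8 + 8) = 1/10010 - 1*0 = 1/10010 + 0 = 1/10010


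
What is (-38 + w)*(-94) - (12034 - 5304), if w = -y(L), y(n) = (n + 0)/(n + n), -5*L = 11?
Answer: -3111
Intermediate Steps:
L = -11/5 (L = -⅕*11 = -11/5 ≈ -2.2000)
y(n) = ½ (y(n) = n/((2*n)) = n*(1/(2*n)) = ½)
w = -½ (w = -1*½ = -½ ≈ -0.50000)
(-38 + w)*(-94) - (12034 - 5304) = (-38 - ½)*(-94) - (12034 - 5304) = -77/2*(-94) - 1*6730 = 3619 - 6730 = -3111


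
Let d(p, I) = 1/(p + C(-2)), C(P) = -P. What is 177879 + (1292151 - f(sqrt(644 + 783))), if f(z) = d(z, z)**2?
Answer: 2976706376439/2024929 + 4*sqrt(1427)/2024929 ≈ 1.4700e+6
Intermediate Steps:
d(p, I) = 1/(2 + p) (d(p, I) = 1/(p - 1*(-2)) = 1/(p + 2) = 1/(2 + p))
f(z) = (2 + z)**(-2) (f(z) = (1/(2 + z))**2 = (2 + z)**(-2))
177879 + (1292151 - f(sqrt(644 + 783))) = 177879 + (1292151 - 1/(2 + sqrt(644 + 783))**2) = 177879 + (1292151 - 1/(2 + sqrt(1427))**2) = 1470030 - 1/(2 + sqrt(1427))**2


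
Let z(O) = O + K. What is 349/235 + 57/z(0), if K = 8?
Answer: 16187/1880 ≈ 8.6101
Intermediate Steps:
z(O) = 8 + O (z(O) = O + 8 = 8 + O)
349/235 + 57/z(0) = 349/235 + 57/(8 + 0) = 349*(1/235) + 57/8 = 349/235 + 57*(1/8) = 349/235 + 57/8 = 16187/1880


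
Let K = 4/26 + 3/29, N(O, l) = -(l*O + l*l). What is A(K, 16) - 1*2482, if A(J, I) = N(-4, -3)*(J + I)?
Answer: -1064423/377 ≈ -2823.4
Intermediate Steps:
N(O, l) = -l**2 - O*l (N(O, l) = -(O*l + l**2) = -(l**2 + O*l) = -l**2 - O*l)
K = 97/377 (K = 4*(1/26) + 3*(1/29) = 2/13 + 3/29 = 97/377 ≈ 0.25729)
A(J, I) = -21*I - 21*J (A(J, I) = (-1*(-3)*(-4 - 3))*(J + I) = (-1*(-3)*(-7))*(I + J) = -21*(I + J) = -21*I - 21*J)
A(K, 16) - 1*2482 = (-21*16 - 21*97/377) - 1*2482 = (-336 - 2037/377) - 2482 = -128709/377 - 2482 = -1064423/377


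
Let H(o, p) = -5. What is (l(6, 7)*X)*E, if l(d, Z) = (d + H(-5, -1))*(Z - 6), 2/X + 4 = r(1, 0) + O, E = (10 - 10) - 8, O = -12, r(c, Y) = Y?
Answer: 1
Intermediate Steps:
E = -8 (E = 0 - 8 = -8)
X = -⅛ (X = 2/(-4 + (0 - 12)) = 2/(-4 - 12) = 2/(-16) = 2*(-1/16) = -⅛ ≈ -0.12500)
l(d, Z) = (-6 + Z)*(-5 + d) (l(d, Z) = (d - 5)*(Z - 6) = (-5 + d)*(-6 + Z) = (-6 + Z)*(-5 + d))
(l(6, 7)*X)*E = ((30 - 6*6 - 5*7 + 7*6)*(-⅛))*(-8) = ((30 - 36 - 35 + 42)*(-⅛))*(-8) = (1*(-⅛))*(-8) = -⅛*(-8) = 1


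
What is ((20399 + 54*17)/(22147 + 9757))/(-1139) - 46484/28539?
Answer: -1689774451367/1037068903584 ≈ -1.6294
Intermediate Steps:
((20399 + 54*17)/(22147 + 9757))/(-1139) - 46484/28539 = ((20399 + 918)/31904)*(-1/1139) - 46484*1/28539 = (21317*(1/31904))*(-1/1139) - 46484/28539 = (21317/31904)*(-1/1139) - 46484/28539 = -21317/36338656 - 46484/28539 = -1689774451367/1037068903584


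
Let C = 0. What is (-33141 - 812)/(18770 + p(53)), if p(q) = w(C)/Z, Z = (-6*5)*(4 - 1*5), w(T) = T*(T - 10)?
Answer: -33953/18770 ≈ -1.8089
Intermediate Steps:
w(T) = T*(-10 + T)
Z = 30 (Z = -30*(4 - 5) = -30*(-1) = 30)
p(q) = 0 (p(q) = (0*(-10 + 0))/30 = (0*(-10))*(1/30) = 0*(1/30) = 0)
(-33141 - 812)/(18770 + p(53)) = (-33141 - 812)/(18770 + 0) = -33953/18770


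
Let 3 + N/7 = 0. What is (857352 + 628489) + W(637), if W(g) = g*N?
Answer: 1472464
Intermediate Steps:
N = -21 (N = -21 + 7*0 = -21 + 0 = -21)
W(g) = -21*g (W(g) = g*(-21) = -21*g)
(857352 + 628489) + W(637) = (857352 + 628489) - 21*637 = 1485841 - 13377 = 1472464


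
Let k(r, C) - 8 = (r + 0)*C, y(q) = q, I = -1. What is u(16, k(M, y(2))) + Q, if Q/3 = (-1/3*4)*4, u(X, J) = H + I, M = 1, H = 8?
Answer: -9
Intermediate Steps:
k(r, C) = 8 + C*r (k(r, C) = 8 + (r + 0)*C = 8 + r*C = 8 + C*r)
u(X, J) = 7 (u(X, J) = 8 - 1 = 7)
Q = -16 (Q = 3*((-1/3*4)*4) = 3*((-1*1/3*4)*4) = 3*(-1/3*4*4) = 3*(-4/3*4) = 3*(-16/3) = -16)
u(16, k(M, y(2))) + Q = 7 - 16 = -9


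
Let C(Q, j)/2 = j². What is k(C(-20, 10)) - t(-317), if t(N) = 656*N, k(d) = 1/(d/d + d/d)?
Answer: 415905/2 ≈ 2.0795e+5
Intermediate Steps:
C(Q, j) = 2*j²
k(d) = ½ (k(d) = 1/(1 + 1) = 1/2 = ½)
k(C(-20, 10)) - t(-317) = ½ - 656*(-317) = ½ - 1*(-207952) = ½ + 207952 = 415905/2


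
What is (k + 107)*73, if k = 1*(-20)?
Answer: 6351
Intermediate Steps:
k = -20
(k + 107)*73 = (-20 + 107)*73 = 87*73 = 6351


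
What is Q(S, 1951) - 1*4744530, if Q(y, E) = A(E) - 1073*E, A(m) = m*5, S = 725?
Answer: -6828198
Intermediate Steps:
A(m) = 5*m
Q(y, E) = -1068*E (Q(y, E) = 5*E - 1073*E = -1068*E)
Q(S, 1951) - 1*4744530 = -1068*1951 - 1*4744530 = -2083668 - 4744530 = -6828198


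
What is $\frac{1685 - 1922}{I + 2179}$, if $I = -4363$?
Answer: $\frac{79}{728} \approx 0.10852$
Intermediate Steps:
$\frac{1685 - 1922}{I + 2179} = \frac{1685 - 1922}{-4363 + 2179} = - \frac{237}{-2184} = \left(-237\right) \left(- \frac{1}{2184}\right) = \frac{79}{728}$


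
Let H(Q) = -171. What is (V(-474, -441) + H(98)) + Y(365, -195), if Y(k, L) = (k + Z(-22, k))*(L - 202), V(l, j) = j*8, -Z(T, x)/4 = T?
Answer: -183540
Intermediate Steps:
Z(T, x) = -4*T
V(l, j) = 8*j
Y(k, L) = (-202 + L)*(88 + k) (Y(k, L) = (k - 4*(-22))*(L - 202) = (k + 88)*(-202 + L) = (88 + k)*(-202 + L) = (-202 + L)*(88 + k))
(V(-474, -441) + H(98)) + Y(365, -195) = (8*(-441) - 171) + (-17776 - 202*365 + 88*(-195) - 195*365) = (-3528 - 171) + (-17776 - 73730 - 17160 - 71175) = -3699 - 179841 = -183540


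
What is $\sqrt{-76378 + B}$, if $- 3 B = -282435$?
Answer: $\sqrt{17767} \approx 133.29$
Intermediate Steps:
$B = 94145$ ($B = \left(- \frac{1}{3}\right) \left(-282435\right) = 94145$)
$\sqrt{-76378 + B} = \sqrt{-76378 + 94145} = \sqrt{17767}$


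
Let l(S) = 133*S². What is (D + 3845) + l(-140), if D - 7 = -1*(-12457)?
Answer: 2623109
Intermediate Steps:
D = 12464 (D = 7 - 1*(-12457) = 7 + 12457 = 12464)
(D + 3845) + l(-140) = (12464 + 3845) + 133*(-140)² = 16309 + 133*19600 = 16309 + 2606800 = 2623109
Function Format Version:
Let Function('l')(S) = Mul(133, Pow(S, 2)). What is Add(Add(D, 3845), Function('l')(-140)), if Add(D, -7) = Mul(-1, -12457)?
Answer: 2623109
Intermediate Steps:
D = 12464 (D = Add(7, Mul(-1, -12457)) = Add(7, 12457) = 12464)
Add(Add(D, 3845), Function('l')(-140)) = Add(Add(12464, 3845), Mul(133, Pow(-140, 2))) = Add(16309, Mul(133, 19600)) = Add(16309, 2606800) = 2623109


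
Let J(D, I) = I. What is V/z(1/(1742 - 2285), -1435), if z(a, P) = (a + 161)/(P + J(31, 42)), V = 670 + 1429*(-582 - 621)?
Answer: 1299808900383/87422 ≈ 1.4868e+7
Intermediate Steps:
V = -1718417 (V = 670 + 1429*(-1203) = 670 - 1719087 = -1718417)
z(a, P) = (161 + a)/(42 + P) (z(a, P) = (a + 161)/(P + 42) = (161 + a)/(42 + P))
V/z(1/(1742 - 2285), -1435) = -1718417*(42 - 1435)/(161 + 1/(1742 - 2285)) = -1718417*(-1393/(161 + 1/(-543))) = -1718417*(-1393/(161 - 1/543)) = -1718417/((-1/1393*87422/543)) = -1718417/(-87422/756399) = -1718417*(-756399/87422) = 1299808900383/87422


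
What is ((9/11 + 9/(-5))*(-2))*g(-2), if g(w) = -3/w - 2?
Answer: -54/55 ≈ -0.98182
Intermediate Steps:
g(w) = -2 - 3/w
((9/11 + 9/(-5))*(-2))*g(-2) = ((9/11 + 9/(-5))*(-2))*(-2 - 3/(-2)) = ((9*(1/11) + 9*(-⅕))*(-2))*(-2 - 3*(-½)) = ((9/11 - 9/5)*(-2))*(-2 + 3/2) = -54/55*(-2)*(-½) = (108/55)*(-½) = -54/55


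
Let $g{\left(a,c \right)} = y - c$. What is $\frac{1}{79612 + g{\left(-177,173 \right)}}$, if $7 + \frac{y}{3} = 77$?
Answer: $\frac{1}{79649} \approx 1.2555 \cdot 10^{-5}$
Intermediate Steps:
$y = 210$ ($y = -21 + 3 \cdot 77 = -21 + 231 = 210$)
$g{\left(a,c \right)} = 210 - c$
$\frac{1}{79612 + g{\left(-177,173 \right)}} = \frac{1}{79612 + \left(210 - 173\right)} = \frac{1}{79612 + 37} = \frac{1}{79649}$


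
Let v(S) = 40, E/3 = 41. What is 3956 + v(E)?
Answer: 3996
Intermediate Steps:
E = 123 (E = 3*41 = 123)
3956 + v(E) = 3956 + 40 = 3996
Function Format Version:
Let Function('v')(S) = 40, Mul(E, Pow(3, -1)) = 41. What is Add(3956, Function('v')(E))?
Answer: 3996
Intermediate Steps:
E = 123 (E = Mul(3, 41) = 123)
Add(3956, Function('v')(E)) = Add(3956, 40) = 3996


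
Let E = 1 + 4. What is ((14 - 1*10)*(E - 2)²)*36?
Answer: 1296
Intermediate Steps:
E = 5
((14 - 1*10)*(E - 2)²)*36 = ((14 - 1*10)*(5 - 2)²)*36 = ((14 - 10)*3²)*36 = (4*9)*36 = 36*36 = 1296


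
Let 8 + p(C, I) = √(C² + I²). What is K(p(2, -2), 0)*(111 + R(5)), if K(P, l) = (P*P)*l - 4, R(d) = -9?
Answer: -408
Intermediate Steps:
p(C, I) = -8 + √(C² + I²)
K(P, l) = -4 + l*P² (K(P, l) = P²*l - 4 = l*P² - 4 = -4 + l*P²)
K(p(2, -2), 0)*(111 + R(5)) = (-4 + 0*(-8 + √(2² + (-2)²))²)*(111 - 9) = (-4 + 0*(-8 + √(4 + 4))²)*102 = (-4 + 0*(-8 + √8)²)*102 = (-4 + 0*(-8 + 2*√2)²)*102 = (-4 + 0)*102 = -4*102 = -408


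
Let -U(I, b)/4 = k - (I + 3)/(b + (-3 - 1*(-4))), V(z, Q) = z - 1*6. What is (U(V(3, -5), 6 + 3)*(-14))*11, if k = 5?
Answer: 3080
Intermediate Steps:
V(z, Q) = -6 + z (V(z, Q) = z - 6 = -6 + z)
U(I, b) = -20 + 4*(3 + I)/(1 + b) (U(I, b) = -4*(5 - (I + 3)/(b + (-3 - 1*(-4)))) = -4*(5 - (3 + I)/(b + (-3 + 4))) = -4*(5 - (3 + I)/(b + 1)) = -4*(5 - (3 + I)/(1 + b)) = -20 + 4*(3 + I)/(1 + b))
(U(V(3, -5), 6 + 3)*(-14))*11 = ((4*(-2 + (-6 + 3) - 5*(6 + 3))/(1 + (6 + 3)))*(-14))*11 = ((4*(-2 - 3 - 5*9)/(1 + 9))*(-14))*11 = ((4*(-2 - 3 - 45)/10)*(-14))*11 = ((4*(⅒)*(-50))*(-14))*11 = -20*(-14)*11 = 280*11 = 3080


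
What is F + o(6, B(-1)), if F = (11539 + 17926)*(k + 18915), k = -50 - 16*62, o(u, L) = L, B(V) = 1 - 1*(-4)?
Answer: 526627950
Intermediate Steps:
B(V) = 5 (B(V) = 1 + 4 = 5)
k = -1042 (k = -50 - 992 = -1042)
F = 526627945 (F = (11539 + 17926)*(-1042 + 18915) = 29465*17873 = 526627945)
F + o(6, B(-1)) = 526627945 + 5 = 526627950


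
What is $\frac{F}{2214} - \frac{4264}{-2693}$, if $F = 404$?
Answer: $\frac{5264234}{2981151} \approx 1.7658$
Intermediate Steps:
$\frac{F}{2214} - \frac{4264}{-2693} = \frac{404}{2214} - \frac{4264}{-2693} = 404 \cdot \frac{1}{2214} - - \frac{4264}{2693} = \frac{202}{1107} + \frac{4264}{2693} = \frac{5264234}{2981151}$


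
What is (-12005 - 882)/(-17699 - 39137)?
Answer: 12887/56836 ≈ 0.22674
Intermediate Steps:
(-12005 - 882)/(-17699 - 39137) = -12887/(-56836) = -12887*(-1/56836) = 12887/56836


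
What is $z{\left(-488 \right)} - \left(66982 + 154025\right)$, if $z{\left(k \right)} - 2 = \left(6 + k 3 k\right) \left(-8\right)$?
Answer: $-5936509$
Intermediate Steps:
$z{\left(k \right)} = -46 - 24 k^{2}$ ($z{\left(k \right)} = 2 + \left(6 + k 3 k\right) \left(-8\right) = 2 + \left(6 + 3 k k\right) \left(-8\right) = 2 + \left(6 + 3 k^{2}\right) \left(-8\right) = 2 - \left(48 + 24 k^{2}\right) = -46 - 24 k^{2}$)
$z{\left(-488 \right)} - \left(66982 + 154025\right) = \left(-46 - 24 \left(-488\right)^{2}\right) - \left(66982 + 154025\right) = \left(-46 - 5715456\right) - 221007 = -5715502 - 221007 = -5936509$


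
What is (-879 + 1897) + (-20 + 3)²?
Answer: 1307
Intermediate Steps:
(-879 + 1897) + (-20 + 3)² = 1018 + (-17)² = 1018 + 289 = 1307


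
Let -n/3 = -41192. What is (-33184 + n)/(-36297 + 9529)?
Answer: -11299/3346 ≈ -3.3769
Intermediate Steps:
n = 123576 (n = -3*(-41192) = 123576)
(-33184 + n)/(-36297 + 9529) = (-33184 + 123576)/(-36297 + 9529) = 90392/(-26768) = 90392*(-1/26768) = -11299/3346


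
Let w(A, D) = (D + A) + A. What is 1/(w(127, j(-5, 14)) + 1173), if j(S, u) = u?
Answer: 1/1441 ≈ 0.00069396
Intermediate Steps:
w(A, D) = D + 2*A (w(A, D) = (A + D) + A = D + 2*A)
1/(w(127, j(-5, 14)) + 1173) = 1/((14 + 2*127) + 1173) = 1/((14 + 254) + 1173) = 1/(268 + 1173) = 1/1441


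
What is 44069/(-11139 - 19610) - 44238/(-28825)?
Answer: 89985337/886339925 ≈ 0.10152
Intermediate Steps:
44069/(-11139 - 19610) - 44238/(-28825) = 44069/(-30749) - 44238*(-1/28825) = 44069*(-1/30749) + 44238/28825 = -44069/30749 + 44238/28825 = 89985337/886339925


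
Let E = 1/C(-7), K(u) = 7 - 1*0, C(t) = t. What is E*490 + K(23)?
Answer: -63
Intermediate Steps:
K(u) = 7 (K(u) = 7 + 0 = 7)
E = -⅐ (E = 1/(-7) = -⅐ ≈ -0.14286)
E*490 + K(23) = -⅐*490 + 7 = -70 + 7 = -63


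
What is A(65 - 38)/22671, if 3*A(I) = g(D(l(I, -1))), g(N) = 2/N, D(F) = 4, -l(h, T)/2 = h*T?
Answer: 1/136026 ≈ 7.3515e-6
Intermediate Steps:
l(h, T) = -2*T*h (l(h, T) = -2*h*T = -2*T*h)
A(I) = ⅙ (A(I) = (2/4)/3 = (2*(¼))/3 = (⅓)*(½) = ⅙)
A(65 - 38)/22671 = (⅙)/22671 = (⅙)*(1/22671) = 1/136026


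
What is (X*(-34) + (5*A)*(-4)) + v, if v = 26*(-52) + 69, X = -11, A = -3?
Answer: -849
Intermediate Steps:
v = -1283 (v = -1352 + 69 = -1283)
(X*(-34) + (5*A)*(-4)) + v = (-11*(-34) + (5*(-3))*(-4)) - 1283 = (374 - 15*(-4)) - 1283 = (374 + 60) - 1283 = 434 - 1283 = -849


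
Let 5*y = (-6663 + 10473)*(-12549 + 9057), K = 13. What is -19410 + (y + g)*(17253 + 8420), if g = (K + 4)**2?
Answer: -68305988305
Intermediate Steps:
g = 289 (g = (13 + 4)**2 = 17**2 = 289)
y = -2660904 (y = ((-6663 + 10473)*(-12549 + 9057))/5 = (3810*(-3492))/5 = (1/5)*(-13304520) = -2660904)
-19410 + (y + g)*(17253 + 8420) = -19410 + (-2660904 + 289)*(17253 + 8420) = -19410 - 2660615*25673 = -19410 - 68305968895 = -68305988305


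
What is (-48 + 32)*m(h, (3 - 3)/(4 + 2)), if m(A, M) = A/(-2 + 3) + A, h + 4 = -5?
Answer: 288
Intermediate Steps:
h = -9 (h = -4 - 5 = -9)
m(A, M) = 2*A (m(A, M) = A/1 + A = 1*A + A = A + A = 2*A)
(-48 + 32)*m(h, (3 - 3)/(4 + 2)) = (-48 + 32)*(2*(-9)) = -16*(-18) = 288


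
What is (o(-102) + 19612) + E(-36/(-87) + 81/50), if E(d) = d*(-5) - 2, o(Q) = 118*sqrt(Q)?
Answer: 5683951/290 + 118*I*sqrt(102) ≈ 19600.0 + 1191.7*I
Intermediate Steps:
E(d) = -2 - 5*d (E(d) = -5*d - 2 = -2 - 5*d)
(o(-102) + 19612) + E(-36/(-87) + 81/50) = (118*sqrt(-102) + 19612) + (-2 - 5*(-36/(-87) + 81/50)) = (118*(I*sqrt(102)) + 19612) + (-2 - 5*(-36*(-1/87) + 81*(1/50))) = (118*I*sqrt(102) + 19612) + (-2 - 5*(12/29 + 81/50)) = (19612 + 118*I*sqrt(102)) + (-2 - 5*2949/1450) = (19612 + 118*I*sqrt(102)) + (-2 - 2949/290) = (19612 + 118*I*sqrt(102)) - 3529/290 = 5683951/290 + 118*I*sqrt(102)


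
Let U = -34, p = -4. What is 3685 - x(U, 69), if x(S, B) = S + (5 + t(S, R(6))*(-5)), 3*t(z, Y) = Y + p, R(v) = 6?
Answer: 11152/3 ≈ 3717.3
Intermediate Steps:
t(z, Y) = -4/3 + Y/3 (t(z, Y) = (Y - 4)/3 = (-4 + Y)/3 = -4/3 + Y/3)
x(S, B) = 5/3 + S (x(S, B) = S + (5 + (-4/3 + (⅓)*6)*(-5)) = S + (5 + (-4/3 + 2)*(-5)) = S + (5 + (⅔)*(-5)) = S + (5 - 10/3) = S + 5/3 = 5/3 + S)
3685 - x(U, 69) = 3685 - (5/3 - 34) = 3685 - 1*(-97/3) = 3685 + 97/3 = 11152/3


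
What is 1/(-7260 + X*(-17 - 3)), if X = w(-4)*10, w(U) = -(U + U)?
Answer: -1/8860 ≈ -0.00011287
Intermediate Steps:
w(U) = -2*U
X = 80 (X = -2*(-4)*10 = 8*10 = 80)
1/(-7260 + X*(-17 - 3)) = 1/(-7260 + 80*(-17 - 3)) = 1/(-7260 + 80*(-20)) = 1/(-7260 - 1600) = 1/(-8860) = -1/8860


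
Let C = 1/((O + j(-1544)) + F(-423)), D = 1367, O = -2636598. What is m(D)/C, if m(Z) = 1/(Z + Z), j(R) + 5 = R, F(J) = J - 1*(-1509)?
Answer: -2637061/2734 ≈ -964.54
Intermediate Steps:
F(J) = 1509 + J (F(J) = J + 1509 = 1509 + J)
j(R) = -5 + R
m(Z) = 1/(2*Z)
C = -1/2637061 (C = 1/((-2636598 + (-5 - 1544)) + (1509 - 423)) = 1/((-2636598 - 1549) + 1086) = 1/(-2638147 + 1086) = 1/(-2637061) = -1/2637061 ≈ -3.7921e-7)
m(D)/C = ((½)/1367)/(-1/2637061) = ((½)*(1/1367))*(-2637061) = (1/2734)*(-2637061) = -2637061/2734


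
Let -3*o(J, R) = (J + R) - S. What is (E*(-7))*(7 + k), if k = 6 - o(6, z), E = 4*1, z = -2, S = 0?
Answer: -1204/3 ≈ -401.33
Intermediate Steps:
E = 4
o(J, R) = -J/3 - R/3 (o(J, R) = -((J + R) - 1*0)/3 = -((J + R) + 0)/3 = -(J + R)/3 = -J/3 - R/3)
k = 22/3 (k = 6 - (-1/3*6 - 1/3*(-2)) = 6 - (-2 + 2/3) = 6 - 1*(-4/3) = 6 + 4/3 = 22/3 ≈ 7.3333)
(E*(-7))*(7 + k) = (4*(-7))*(7 + 22/3) = -28*43/3 = -1204/3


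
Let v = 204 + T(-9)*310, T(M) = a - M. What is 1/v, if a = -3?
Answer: 1/2064 ≈ 0.00048450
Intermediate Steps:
T(M) = -3 - M
v = 2064 (v = 204 + (-3 - 1*(-9))*310 = 204 + (-3 + 9)*310 = 204 + 6*310 = 204 + 1860 = 2064)
1/v = 1/2064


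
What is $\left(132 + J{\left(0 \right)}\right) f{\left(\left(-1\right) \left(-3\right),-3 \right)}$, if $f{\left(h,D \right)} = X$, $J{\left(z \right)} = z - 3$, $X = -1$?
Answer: $-129$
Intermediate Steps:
$J{\left(z \right)} = -3 + z$
$f{\left(h,D \right)} = -1$
$\left(132 + J{\left(0 \right)}\right) f{\left(\left(-1\right) \left(-3\right),-3 \right)} = \left(132 + \left(-3 + 0\right)\right) \left(-1\right) = \left(132 - 3\right) \left(-1\right) = 129 \left(-1\right) = -129$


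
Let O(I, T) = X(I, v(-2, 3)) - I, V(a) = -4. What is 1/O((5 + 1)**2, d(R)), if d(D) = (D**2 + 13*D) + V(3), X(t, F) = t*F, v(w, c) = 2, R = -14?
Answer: 1/36 ≈ 0.027778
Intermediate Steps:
X(t, F) = F*t
d(D) = -4 + D**2 + 13*D (d(D) = (D**2 + 13*D) - 4 = -4 + D**2 + 13*D)
O(I, T) = I (O(I, T) = 2*I - I = I)
1/O((5 + 1)**2, d(R)) = 1/((5 + 1)**2) = 1/(6**2) = 1/36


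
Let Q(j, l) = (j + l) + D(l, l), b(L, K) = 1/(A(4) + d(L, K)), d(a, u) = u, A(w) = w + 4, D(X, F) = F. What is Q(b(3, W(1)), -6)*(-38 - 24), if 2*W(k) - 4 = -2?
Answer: 6634/9 ≈ 737.11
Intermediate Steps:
W(k) = 1 (W(k) = 2 + (½)*(-2) = 2 - 1 = 1)
A(w) = 4 + w
b(L, K) = 1/(8 + K) (b(L, K) = 1/((4 + 4) + K) = 1/(8 + K))
Q(j, l) = j + 2*l (Q(j, l) = (j + l) + l = j + 2*l)
Q(b(3, W(1)), -6)*(-38 - 24) = (1/(8 + 1) + 2*(-6))*(-38 - 24) = (1/9 - 12)*(-62) = (⅑ - 12)*(-62) = -107/9*(-62) = 6634/9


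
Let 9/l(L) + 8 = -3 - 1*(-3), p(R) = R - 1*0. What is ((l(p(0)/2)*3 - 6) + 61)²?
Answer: 170569/64 ≈ 2665.1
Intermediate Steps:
p(R) = R (p(R) = R + 0 = R)
l(L) = -9/8 (l(L) = 9/(-8 + (-3 - 1*(-3))) = 9/(-8 + (-3 + 3)) = 9/(-8 + 0) = 9/(-8) = 9*(-⅛) = -9/8)
((l(p(0)/2)*3 - 6) + 61)² = ((-9/8*3 - 6) + 61)² = ((-27/8 - 6) + 61)² = (-75/8 + 61)² = (413/8)² = 170569/64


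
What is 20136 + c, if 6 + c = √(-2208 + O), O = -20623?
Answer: 20130 + 17*I*√79 ≈ 20130.0 + 151.1*I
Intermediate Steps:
c = -6 + 17*I*√79 (c = -6 + √(-2208 - 20623) = -6 + √(-22831) = -6 + 17*I*√79 ≈ -6.0 + 151.1*I)
20136 + c = 20136 + (-6 + 17*I*√79) = 20130 + 17*I*√79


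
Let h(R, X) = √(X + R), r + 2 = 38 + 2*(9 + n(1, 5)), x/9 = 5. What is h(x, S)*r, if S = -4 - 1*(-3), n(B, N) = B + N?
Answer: 132*√11 ≈ 437.79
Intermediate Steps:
x = 45 (x = 9*5 = 45)
S = -1 (S = -4 + 3 = -1)
r = 66 (r = -2 + (38 + 2*(9 + (1 + 5))) = -2 + (38 + 2*(9 + 6)) = -2 + (38 + 2*15) = -2 + (38 + 30) = -2 + 68 = 66)
h(R, X) = √(R + X)
h(x, S)*r = √(45 - 1)*66 = √44*66 = (2*√11)*66 = 132*√11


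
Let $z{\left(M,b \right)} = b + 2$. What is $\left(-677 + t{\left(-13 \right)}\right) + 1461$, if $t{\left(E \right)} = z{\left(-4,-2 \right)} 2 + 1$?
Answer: $785$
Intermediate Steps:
$z{\left(M,b \right)} = 2 + b$
$t{\left(E \right)} = 1$ ($t{\left(E \right)} = \left(2 - 2\right) 2 + 1 = 0 \cdot 2 + 1 = 0 + 1 = 1$)
$\left(-677 + t{\left(-13 \right)}\right) + 1461 = \left(-677 + 1\right) + 1461 = -676 + 1461 = 785$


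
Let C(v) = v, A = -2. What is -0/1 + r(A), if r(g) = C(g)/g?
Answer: 1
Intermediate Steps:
r(g) = 1 (r(g) = g/g = 1)
-0/1 + r(A) = -0/1 + 1 = -0 + 1 = -13*0 + 1 = 0 + 1 = 1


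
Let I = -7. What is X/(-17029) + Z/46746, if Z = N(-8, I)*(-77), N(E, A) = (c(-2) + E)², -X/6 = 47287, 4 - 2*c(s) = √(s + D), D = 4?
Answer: 3775716745/227439324 - 11*√2/1113 ≈ 16.587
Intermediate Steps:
c(s) = 2 - √(4 + s)/2 (c(s) = 2 - √(s + 4)/2 = 2 - √(4 + s)/2)
X = -283722 (X = -6*47287 = -283722)
N(E, A) = (2 + E - √2/2)² (N(E, A) = ((2 - √(4 - 2)/2) + E)² = ((2 - √2/2) + E)² = (2 + E - √2/2)²)
Z = -77*(-12 - √2)²/4 (Z = ((4 - √2 + 2*(-8))²/4)*(-77) = ((4 - √2 - 16)²/4)*(-77) = ((-12 - √2)²/4)*(-77) = -77*(-12 - √2)²/4 ≈ -3463.9)
X/(-17029) + Z/46746 = -283722/(-17029) + (-5621/2 - 462*√2)/46746 = -283722*(-1/17029) + (-5621/2 - 462*√2)*(1/46746) = 283722/17029 + (-803/13356 - 11*√2/1113) = 3775716745/227439324 - 11*√2/1113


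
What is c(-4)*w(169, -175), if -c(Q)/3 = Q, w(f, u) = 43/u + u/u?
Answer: 1584/175 ≈ 9.0514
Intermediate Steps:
w(f, u) = 1 + 43/u (w(f, u) = 43/u + 1 = 1 + 43/u)
c(Q) = -3*Q
c(-4)*w(169, -175) = (-3*(-4))*((43 - 175)/(-175)) = 12*(-1/175*(-132)) = 12*(132/175) = 1584/175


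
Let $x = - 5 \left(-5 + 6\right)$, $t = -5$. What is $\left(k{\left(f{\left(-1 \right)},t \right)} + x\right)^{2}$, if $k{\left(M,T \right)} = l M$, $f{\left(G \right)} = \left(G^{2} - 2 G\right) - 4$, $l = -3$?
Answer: $4$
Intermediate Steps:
$f{\left(G \right)} = -4 + G^{2} - 2 G$
$k{\left(M,T \right)} = - 3 M$
$x = -5$ ($x = \left(-5\right) 1 = -5$)
$\left(k{\left(f{\left(-1 \right)},t \right)} + x\right)^{2} = \left(- 3 \left(-4 + \left(-1\right)^{2} - -2\right) - 5\right)^{2} = \left(- 3 \left(-4 + 1 + 2\right) - 5\right)^{2} = \left(\left(-3\right) \left(-1\right) - 5\right)^{2} = \left(3 - 5\right)^{2} = \left(-2\right)^{2} = 4$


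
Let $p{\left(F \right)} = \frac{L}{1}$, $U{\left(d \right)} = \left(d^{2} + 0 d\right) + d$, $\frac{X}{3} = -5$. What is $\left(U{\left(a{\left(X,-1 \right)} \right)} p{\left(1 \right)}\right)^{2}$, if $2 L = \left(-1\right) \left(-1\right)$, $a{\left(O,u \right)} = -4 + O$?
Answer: $29241$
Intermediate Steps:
$X = -15$ ($X = 3 \left(-5\right) = -15$)
$U{\left(d \right)} = d + d^{2}$ ($U{\left(d \right)} = \left(d^{2} + 0\right) + d = d^{2} + d = d + d^{2}$)
$L = \frac{1}{2}$ ($L = \frac{\left(-1\right) \left(-1\right)}{2} = \frac{1}{2} \cdot 1 = \frac{1}{2} \approx 0.5$)
$p{\left(F \right)} = \frac{1}{2}$ ($p{\left(F \right)} = \frac{1}{2 \cdot 1} = \frac{1}{2} \cdot 1 = \frac{1}{2}$)
$\left(U{\left(a{\left(X,-1 \right)} \right)} p{\left(1 \right)}\right)^{2} = \left(\left(-4 - 15\right) \left(1 - 19\right) \frac{1}{2}\right)^{2} = \left(- 19 \left(1 - 19\right) \frac{1}{2}\right)^{2} = \left(\left(-19\right) \left(-18\right) \frac{1}{2}\right)^{2} = \left(342 \cdot \frac{1}{2}\right)^{2} = 171^{2} = 29241$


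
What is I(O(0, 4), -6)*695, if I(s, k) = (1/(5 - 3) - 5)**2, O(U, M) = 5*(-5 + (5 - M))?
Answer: 56295/4 ≈ 14074.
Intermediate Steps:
O(U, M) = -5*M (O(U, M) = 5*(-M) = -5*M)
I(s, k) = 81/4 (I(s, k) = (1/2 - 5)**2 = (-9/2)**2 = 81/4)
I(O(0, 4), -6)*695 = (81/4)*695 = 56295/4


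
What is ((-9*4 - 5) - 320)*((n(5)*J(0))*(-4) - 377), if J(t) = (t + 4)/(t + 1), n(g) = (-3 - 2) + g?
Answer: 136097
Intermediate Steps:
n(g) = -5 + g
J(t) = (4 + t)/(1 + t)
((-9*4 - 5) - 320)*((n(5)*J(0))*(-4) - 377) = ((-9*4 - 5) - 320)*(((-5 + 5)*((4 + 0)/(1 + 0)))*(-4) - 377) = ((-36 - 5) - 320)*((0*(4/1))*(-4) - 377) = (-41 - 320)*((0*(1*4))*(-4) - 377) = -361*((0*4)*(-4) - 377) = -361*(0*(-4) - 377) = -361*(0 - 377) = -361*(-377) = 136097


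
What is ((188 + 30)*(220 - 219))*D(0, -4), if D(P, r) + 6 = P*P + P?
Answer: -1308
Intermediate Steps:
D(P, r) = -6 + P + P² (D(P, r) = -6 + (P*P + P) = -6 + (P² + P) = -6 + (P + P²) = -6 + P + P²)
((188 + 30)*(220 - 219))*D(0, -4) = ((188 + 30)*(220 - 219))*(-6 + 0 + 0²) = (218*1)*(-6 + 0 + 0) = 218*(-6) = -1308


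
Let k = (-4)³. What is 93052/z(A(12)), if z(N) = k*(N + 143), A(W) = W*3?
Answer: -23263/2864 ≈ -8.1226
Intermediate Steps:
A(W) = 3*W
k = -64
z(N) = -9152 - 64*N (z(N) = -64*(N + 143) = -64*(143 + N) = -9152 - 64*N)
93052/z(A(12)) = 93052/(-9152 - 192*12) = 93052/(-9152 - 64*36) = 93052/(-9152 - 2304) = 93052/(-11456) = 93052*(-1/11456) = -23263/2864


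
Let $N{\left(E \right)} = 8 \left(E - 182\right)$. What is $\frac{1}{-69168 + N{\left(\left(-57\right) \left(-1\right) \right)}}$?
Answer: $- \frac{1}{70168} \approx -1.4252 \cdot 10^{-5}$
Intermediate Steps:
$N{\left(E \right)} = -1456 + 8 E$ ($N{\left(E \right)} = 8 \left(-182 + E\right) = -1456 + 8 E$)
$\frac{1}{-69168 + N{\left(\left(-57\right) \left(-1\right) \right)}} = \frac{1}{-69168 - \left(1456 - 8 \left(\left(-57\right) \left(-1\right)\right)\right)} = \frac{1}{-69168 + \left(-1456 + 8 \cdot 57\right)} = \frac{1}{-69168 + \left(-1456 + 456\right)} = \frac{1}{-69168 - 1000} = \frac{1}{-70168} = - \frac{1}{70168}$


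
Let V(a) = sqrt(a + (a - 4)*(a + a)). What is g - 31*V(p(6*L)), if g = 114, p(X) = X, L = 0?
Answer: 114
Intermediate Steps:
V(a) = sqrt(a + 2*a*(-4 + a)) (V(a) = sqrt(a + (-4 + a)*(2*a)) = sqrt(a + 2*a*(-4 + a)))
g - 31*V(p(6*L)) = 114 - 31*sqrt(0) = 114 - 31*0 = 114 + 0 = 114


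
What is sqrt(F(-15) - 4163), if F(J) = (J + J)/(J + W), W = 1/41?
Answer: I*sqrt(392169782)/307 ≈ 64.506*I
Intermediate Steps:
W = 1/41 ≈ 0.024390
F(J) = 2*J/(1/41 + J) (F(J) = (J + J)/(J + 1/41) = (2*J)/(1/41 + J) = 2*J/(1/41 + J))
sqrt(F(-15) - 4163) = sqrt(82*(-15)/(1 + 41*(-15)) - 4163) = sqrt(82*(-15)/(1 - 615) - 4163) = sqrt(82*(-15)/(-614) - 4163) = sqrt(82*(-15)*(-1/614) - 4163) = sqrt(615/307 - 4163) = sqrt(-1277426/307) = I*sqrt(392169782)/307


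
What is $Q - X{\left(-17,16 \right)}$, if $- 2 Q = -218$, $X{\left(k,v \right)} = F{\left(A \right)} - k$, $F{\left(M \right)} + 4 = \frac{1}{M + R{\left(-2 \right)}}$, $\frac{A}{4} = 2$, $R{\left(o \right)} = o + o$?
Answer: $\frac{383}{4} \approx 95.75$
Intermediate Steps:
$R{\left(o \right)} = 2 o$
$A = 8$ ($A = 4 \cdot 2 = 8$)
$F{\left(M \right)} = -4 + \frac{1}{-4 + M}$ ($F{\left(M \right)} = -4 + \frac{1}{M + 2 \left(-2\right)} = -4 + \frac{1}{M - 4} = -4 + \frac{1}{-4 + M}$)
$X{\left(k,v \right)} = - \frac{15}{4} - k$ ($X{\left(k,v \right)} = \frac{17 - 32}{-4 + 8} - k = \frac{17 - 32}{4} - k = \frac{1}{4} \left(-15\right) - k = - \frac{15}{4} - k$)
$Q = 109$ ($Q = \left(- \frac{1}{2}\right) \left(-218\right) = 109$)
$Q - X{\left(-17,16 \right)} = 109 - \left(- \frac{15}{4} - -17\right) = 109 - \left(- \frac{15}{4} + 17\right) = 109 - \frac{53}{4} = \frac{383}{4}$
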